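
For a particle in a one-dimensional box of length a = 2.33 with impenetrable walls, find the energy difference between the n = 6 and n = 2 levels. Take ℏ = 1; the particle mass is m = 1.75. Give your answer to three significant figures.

E_n = n²π²ℏ²/(2ma²), so ΔE = (6² − 2²) π²ℏ²/(2ma²).
ΔE = 32 × π² / (2 × 1.75 × 2.33²) = 16.62.

ΔE = 16.6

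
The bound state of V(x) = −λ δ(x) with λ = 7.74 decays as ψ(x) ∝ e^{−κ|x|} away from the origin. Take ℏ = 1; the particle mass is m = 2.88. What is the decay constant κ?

κ = 22.3

Integrating the TISE across x = 0 gives the cusp condition ψ'(0⁺) − ψ'(0⁻) = −(2mλ/ℏ²)ψ(0).
With ψ ∝ e^{−κ|x|} this yields −2κ = −2mλ/ℏ², so κ = mλ/ℏ² = 22.29.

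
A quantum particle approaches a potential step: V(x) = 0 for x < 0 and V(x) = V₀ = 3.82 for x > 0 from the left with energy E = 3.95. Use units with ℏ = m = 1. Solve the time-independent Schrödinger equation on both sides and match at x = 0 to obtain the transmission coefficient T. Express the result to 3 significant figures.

On each side the TISE gives plane waves with k = √(2m(E − V))/ℏ: k₁ = √(2·1·3.95) = 2.811, k₂ = √(2·1·0.13) = 0.5099.
Continuity of ψ and ψ′ at the step yields the reflection amplitude r = (k₁ − k₂)/(k₁ + k₂) = 0.6929; thus R = |r|² = 0.4801, T = 0.5199.

T = 0.520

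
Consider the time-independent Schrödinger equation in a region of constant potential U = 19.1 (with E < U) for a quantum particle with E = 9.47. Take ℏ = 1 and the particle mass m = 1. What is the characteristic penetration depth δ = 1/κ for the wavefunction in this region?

δ = 0.228

Since E < U the TISE in this region is ψ'' = κ²ψ with κ = √(2m(U − E))/ℏ.
κ = √(2 × 1 × 9.63) = 4.389. The penetration depth is δ = 1/κ = 0.228.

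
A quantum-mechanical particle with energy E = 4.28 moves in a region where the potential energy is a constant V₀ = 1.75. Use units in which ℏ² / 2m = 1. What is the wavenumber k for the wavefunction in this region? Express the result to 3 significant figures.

With E > V₀ the solution is oscillatory, ψ ∝ e^{±ikx} with k = √(2m(E − V₀))/ℏ.
k = √(2 × 0.5 × 2.53) = 1.591.

k = 1.59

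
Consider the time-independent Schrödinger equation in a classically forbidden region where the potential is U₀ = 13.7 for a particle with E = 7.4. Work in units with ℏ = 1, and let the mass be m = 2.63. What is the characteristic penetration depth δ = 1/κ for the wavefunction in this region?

Since E < U₀ the TISE in this region is ψ'' = κ²ψ with κ = √(2m(U₀ − E))/ℏ.
κ = √(2 × 2.63 × 6.3) = 5.757. The penetration depth is δ = 1/κ = 0.174.

δ = 0.174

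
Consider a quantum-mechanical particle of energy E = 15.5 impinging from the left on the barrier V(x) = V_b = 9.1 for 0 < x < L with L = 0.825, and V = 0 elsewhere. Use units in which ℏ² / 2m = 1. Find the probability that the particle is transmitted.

E > V_b: inside the barrier k₂ = √(2m(E − V_b))/ℏ = 2.530, k₂L = 2.087.
Matching at both interfaces gives T⁻¹ = 1 + V_b² sin²(k₂L) / [4E(E − V_b)] = 1.158, hence T = 0.864.

T = 0.864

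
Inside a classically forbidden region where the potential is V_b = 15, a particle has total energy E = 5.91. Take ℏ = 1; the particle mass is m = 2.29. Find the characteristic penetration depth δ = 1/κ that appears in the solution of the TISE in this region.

δ = 0.155

Since E < V_b the TISE in this region is ψ'' = κ²ψ with κ = √(2m(V_b − E))/ℏ.
κ = √(2 × 2.29 × 9.09) = 6.452. The penetration depth is δ = 1/κ = 0.155.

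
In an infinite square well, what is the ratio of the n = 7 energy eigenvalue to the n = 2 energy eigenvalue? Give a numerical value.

E_n = n²π²ℏ²/(2mL²) so the ratio is n₂²/n₁² = 49/4 = 12.25.

12.25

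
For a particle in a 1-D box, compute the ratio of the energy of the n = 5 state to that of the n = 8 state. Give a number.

0.390625

Since E_n ∝ n², the ratio is (5/8)² = 0.390625.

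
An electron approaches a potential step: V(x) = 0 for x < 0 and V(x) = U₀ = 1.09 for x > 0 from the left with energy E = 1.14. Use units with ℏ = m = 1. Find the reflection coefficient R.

The wavenumbers are k₁ = √(2mE)/ℏ = 1.510 on the left and k₂ = √(2m(E − U₀))/ℏ = 0.3162 on the right.
Matching ψ and ψ′ at x = 0 gives r = (k₁ − k₂)/(k₁ + k₂), so R = r² = 0.4273 and T = 1 − R = 0.5727.

R = 0.427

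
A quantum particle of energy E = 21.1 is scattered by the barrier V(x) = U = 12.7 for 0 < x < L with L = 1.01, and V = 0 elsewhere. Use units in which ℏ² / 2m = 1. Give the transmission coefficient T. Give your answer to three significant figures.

T = 0.990

E > U: inside the barrier k₂ = √(2m(E − U))/ℏ = 2.898, k₂L = 2.927.
Matching at both interfaces gives T⁻¹ = 1 + U² sin²(k₂L) / [4E(E − U)] = 1.010, hence T = 0.990.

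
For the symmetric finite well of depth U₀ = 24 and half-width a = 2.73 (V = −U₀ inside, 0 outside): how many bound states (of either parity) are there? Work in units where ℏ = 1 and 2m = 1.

Define the well-strength parameter z₀ = (a/ℏ)√(2mU₀) = 2.73 × √(2·0.5·24) = 13.37.
A new bound state (alternating even/odd) appears each time z₀ passes a multiple of π/2, so N = ⌊2z₀/π⌋ + 1 = ⌊8.514⌋ + 1 = 9.

N = 9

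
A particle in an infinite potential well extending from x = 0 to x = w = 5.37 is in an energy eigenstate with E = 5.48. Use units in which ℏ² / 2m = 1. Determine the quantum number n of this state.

n = 4

For an infinite well E_n = n²π²ℏ²/(2mw²), so n = (w/πℏ)√(2mE).
n = (5.37/π) × √(2 × 0.5 × 5.48) = 4.001 → n = 4.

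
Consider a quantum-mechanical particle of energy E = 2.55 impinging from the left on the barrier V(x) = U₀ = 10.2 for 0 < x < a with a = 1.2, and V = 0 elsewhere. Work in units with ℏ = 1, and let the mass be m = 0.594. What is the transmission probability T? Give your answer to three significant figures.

E < U₀: inside the barrier ψ ∝ e^{±κx} with κ = √(2m(U₀ − E))/ℏ = 3.015.
κa = 3.618, sinh(κa) = 18.61.
Matching ψ, ψ′ at both faces gives T = [1 + U₀² sinh²(κa) / (4E(U₀ − E))]⁻¹ = 1/462.8 = 0.00216.

T = 0.00216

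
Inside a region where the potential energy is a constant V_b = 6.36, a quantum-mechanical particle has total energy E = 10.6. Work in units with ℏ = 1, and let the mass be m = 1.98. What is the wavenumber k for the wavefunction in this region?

k = 4.10

With E > V_b the solution is oscillatory, ψ ∝ e^{±ikx} with k = √(2m(E − V_b))/ℏ.
k = √(2 × 1.98 × 4.24) = 4.098.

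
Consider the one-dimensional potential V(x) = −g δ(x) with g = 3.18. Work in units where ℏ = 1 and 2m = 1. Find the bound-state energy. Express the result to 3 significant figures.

E = -2.53

The bound state is ψ(x) = √κ e^{−κ|x|}. The derivative jump ψ'(0⁺) − ψ'(0⁻) = −(2mg/ℏ²)ψ(0) fixes κ = mg/ℏ² = 1.590.
Then E = −ℏ²κ²/(2m) = −mg²/(2ℏ²) = -2.528.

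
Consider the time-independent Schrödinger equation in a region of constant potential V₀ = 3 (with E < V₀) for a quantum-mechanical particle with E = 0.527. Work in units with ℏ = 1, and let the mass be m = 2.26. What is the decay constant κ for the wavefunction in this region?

Since E < V₀ the TISE in this region is ψ'' = κ²ψ with κ = √(2m(V₀ − E))/ℏ.
κ = √(2 × 2.26 × 2.473) = 3.343.

κ = 3.34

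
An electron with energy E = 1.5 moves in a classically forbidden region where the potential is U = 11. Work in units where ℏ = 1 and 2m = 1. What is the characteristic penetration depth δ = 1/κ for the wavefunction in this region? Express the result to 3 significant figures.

δ = 0.324

Since E < U the TISE in this region is ψ'' = κ²ψ with κ = √(2m(U − E))/ℏ.
κ = √(2 × 0.5 × 9.5) = 3.082. The penetration depth is δ = 1/κ = 0.324.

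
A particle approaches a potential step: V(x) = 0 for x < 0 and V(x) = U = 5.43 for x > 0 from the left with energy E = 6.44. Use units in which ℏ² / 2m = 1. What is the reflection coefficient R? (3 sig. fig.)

On each side the TISE gives plane waves with k = √(2m(E − V))/ℏ: k₁ = √(2·½·6.44) = 2.538, k₂ = √(2·½·1.01) = 1.005.
Continuity of ψ and ψ′ at the step yields the reflection amplitude r = (k₁ − k₂)/(k₁ + k₂) = 0.4326; thus R = |r|² = 0.1872, T = 0.8128.

R = 0.187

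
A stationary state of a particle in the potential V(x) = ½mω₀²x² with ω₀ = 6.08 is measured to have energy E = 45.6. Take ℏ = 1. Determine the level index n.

n = 7

Invert E_n = (n + ½)ℏω₀: n = E/ℏω₀ − ½ = 7.000, so n = 7.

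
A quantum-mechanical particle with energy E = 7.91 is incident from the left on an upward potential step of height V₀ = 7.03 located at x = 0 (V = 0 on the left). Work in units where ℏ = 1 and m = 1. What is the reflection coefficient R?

R = 0.250

On each side the TISE gives plane waves with k = √(2m(E − V))/ℏ: k₁ = √(2·1·7.91) = 3.977, k₂ = √(2·1·0.88) = 1.327.
Matching ψ and ψ′ at x = 0 gives r = (k₁ − k₂)/(k₁ + k₂), so R = r² = 0.2498 and T = 1 − R = 0.7502.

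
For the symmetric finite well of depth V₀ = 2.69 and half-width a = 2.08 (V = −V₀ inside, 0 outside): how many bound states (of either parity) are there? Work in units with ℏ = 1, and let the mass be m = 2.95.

N = 6

The dimensionless depth is z₀ = a√(2mV₀)/ℏ = 2.08 × √(15.87) = 8.286.
The even/odd transcendental equations gain one root per π/2 in z₀, giving N = 1 + ⌊2z₀/π⌋ = 1 + ⌊5.275⌋ = 6.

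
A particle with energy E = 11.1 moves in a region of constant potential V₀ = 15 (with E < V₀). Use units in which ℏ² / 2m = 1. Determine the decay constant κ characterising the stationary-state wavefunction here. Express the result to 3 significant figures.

Since E < V₀ the TISE in this region is ψ'' = κ²ψ with κ = √(2m(V₀ − E))/ℏ.
κ = √(2 × 0.5 × 3.9) = 1.975.

κ = 1.97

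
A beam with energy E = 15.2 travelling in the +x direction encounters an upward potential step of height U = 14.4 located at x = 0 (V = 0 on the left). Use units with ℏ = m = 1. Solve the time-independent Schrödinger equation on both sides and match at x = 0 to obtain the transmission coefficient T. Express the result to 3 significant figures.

T = 0.607

The wavenumbers are k₁ = √(2mE)/ℏ = 5.514 on the left and k₂ = √(2m(E − U))/ℏ = 1.265 on the right.
Continuity of ψ and ψ′ at the step yields the reflection amplitude r = (k₁ − k₂)/(k₁ + k₂) = 0.6268; thus R = |r|² = 0.3929, T = 0.6071.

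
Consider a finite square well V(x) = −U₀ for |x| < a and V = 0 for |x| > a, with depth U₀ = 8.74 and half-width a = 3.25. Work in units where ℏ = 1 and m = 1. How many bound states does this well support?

N = 9

The dimensionless depth is z₀ = a√(2mU₀)/ℏ = 3.25 × √(17.48) = 13.59.
The even/odd transcendental equations gain one root per π/2 in z₀, giving N = 1 + ⌊2z₀/π⌋ = 1 + ⌊8.650⌋ = 9.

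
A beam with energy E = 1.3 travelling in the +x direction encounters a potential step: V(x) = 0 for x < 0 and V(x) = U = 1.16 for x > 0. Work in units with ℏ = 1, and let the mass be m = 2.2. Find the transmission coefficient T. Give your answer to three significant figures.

T = 0.744

On each side the TISE gives plane waves with k = √(2m(E − V))/ℏ: k₁ = √(2·2.2·1.3) = 2.392, k₂ = √(2·2.2·0.14) = 0.7849.
Matching ψ and ψ′ at x = 0 gives r = (k₁ − k₂)/(k₁ + k₂), so R = r² = 0.2559 and T = 1 − R = 0.7441.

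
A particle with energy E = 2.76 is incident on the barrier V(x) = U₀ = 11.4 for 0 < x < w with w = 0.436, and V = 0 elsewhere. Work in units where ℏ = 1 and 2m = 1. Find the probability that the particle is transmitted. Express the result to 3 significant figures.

T = 0.210

E < U₀: inside the barrier ψ ∝ e^{±κx} with κ = √(2m(U₀ − E))/ℏ = 2.939.
κw = 1.282, sinh(κw) = 1.662.
The exact tunnelling result is T⁻¹ = 1 + U₀² sinh²(κw) / [4E(U₀ − E)] = 4.765, so T = 0.210.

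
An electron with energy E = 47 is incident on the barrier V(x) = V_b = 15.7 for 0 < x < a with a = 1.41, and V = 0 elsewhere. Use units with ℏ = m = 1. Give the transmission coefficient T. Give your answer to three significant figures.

Above the barrier the interior wavenumber is k₂ = √(2m(E − V_b))/ℏ = 7.912, giving phase k₂a = 11.16.
T = [1 + V_b² sin²(k₂a) / (4E(E − V_b))]⁻¹ = 1/1.041 = 0.961.

T = 0.961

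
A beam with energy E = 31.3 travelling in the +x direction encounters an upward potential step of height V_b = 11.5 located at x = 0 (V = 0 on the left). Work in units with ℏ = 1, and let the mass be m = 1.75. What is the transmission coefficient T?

T = 0.987

On each side the TISE gives plane waves with k = √(2m(E − V))/ℏ: k₁ = √(2·1.75·31.3) = 10.47, k₂ = √(2·1.75·19.8) = 8.325.
Continuity of ψ and ψ′ at the step yields the reflection amplitude r = (k₁ − k₂)/(k₁ + k₂) = 0.1140; thus R = |r|² = 0.01299, T = 0.9870.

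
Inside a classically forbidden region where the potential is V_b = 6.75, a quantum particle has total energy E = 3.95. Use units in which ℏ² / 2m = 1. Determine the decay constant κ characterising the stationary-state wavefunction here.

κ = 1.67

Since E < V_b the TISE in this region is ψ'' = κ²ψ with κ = √(2m(V_b − E))/ℏ.
κ = √(2 × 0.5 × 2.8) = 1.673.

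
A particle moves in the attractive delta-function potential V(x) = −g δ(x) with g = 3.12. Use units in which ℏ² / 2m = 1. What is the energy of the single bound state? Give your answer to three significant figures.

The bound state is ψ(x) = √κ e^{−κ|x|}. The derivative jump ψ'(0⁺) − ψ'(0⁻) = −(2mg/ℏ²)ψ(0) fixes κ = mg/ℏ² = 1.560.
Then E = −ℏ²κ²/(2m) = −mg²/(2ℏ²) = -2.434.

E = -2.43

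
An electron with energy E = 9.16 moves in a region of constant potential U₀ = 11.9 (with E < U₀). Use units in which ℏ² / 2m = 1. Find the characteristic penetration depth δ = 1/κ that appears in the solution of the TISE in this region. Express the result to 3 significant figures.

Since E < U₀ the TISE in this region is ψ'' = κ²ψ with κ = √(2m(U₀ − E))/ℏ.
κ = √(2 × 0.5 × 2.74) = 1.655. The penetration depth is δ = 1/κ = 0.604.

δ = 0.604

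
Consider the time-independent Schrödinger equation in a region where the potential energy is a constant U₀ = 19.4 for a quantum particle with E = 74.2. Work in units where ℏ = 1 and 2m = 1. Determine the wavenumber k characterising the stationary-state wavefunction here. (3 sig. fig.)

k = 7.40

With E > U₀ the solution is oscillatory, ψ ∝ e^{±ikx} with k = √(2m(E − U₀))/ℏ.
k = √(2 × 0.5 × 54.8) = 7.403.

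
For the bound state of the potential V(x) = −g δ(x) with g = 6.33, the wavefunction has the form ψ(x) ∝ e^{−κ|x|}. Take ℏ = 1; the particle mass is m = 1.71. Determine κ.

Integrate −(ℏ²/2m)ψ'' − gδ(x)ψ = Eψ from −ε to +ε: the ψ'' term gives ψ'(0⁺) − ψ'(0⁻) and the δ term gives −(2mg/ℏ²)ψ(0).
With ψ ∝ e^{−κ|x|} this yields −2κ = −2mg/ℏ², so κ = mg/ℏ² = 10.82.

κ = 10.8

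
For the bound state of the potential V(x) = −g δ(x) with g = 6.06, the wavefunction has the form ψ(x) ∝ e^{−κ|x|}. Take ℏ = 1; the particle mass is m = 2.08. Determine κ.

Integrate −(ℏ²/2m)ψ'' − gδ(x)ψ = Eψ from −ε to +ε: the ψ'' term gives ψ'(0⁺) − ψ'(0⁻) and the δ term gives −(2mg/ℏ²)ψ(0).
With ψ ∝ e^{−κ|x|} this yields −2κ = −2mg/ℏ², so κ = mg/ℏ² = 12.60.

κ = 12.6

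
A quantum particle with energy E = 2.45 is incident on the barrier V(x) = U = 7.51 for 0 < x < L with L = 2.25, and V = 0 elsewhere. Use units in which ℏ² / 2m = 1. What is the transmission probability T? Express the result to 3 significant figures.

Since E < U the interior solution is evanescent with decay constant κ = √(2m(U − E))/ℏ = 2.249.
κL = 5.061, sinh(κL) = 78.89.
The exact tunnelling result is T⁻¹ = 1 + U² sinh²(κL) / [4E(U − E)] = 7080, so T = 0.000141.

T = 0.000141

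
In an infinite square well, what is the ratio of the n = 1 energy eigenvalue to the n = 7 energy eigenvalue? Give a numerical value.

0.0204082

Since E_n ∝ n², the ratio is (1/7)² = 0.0204082.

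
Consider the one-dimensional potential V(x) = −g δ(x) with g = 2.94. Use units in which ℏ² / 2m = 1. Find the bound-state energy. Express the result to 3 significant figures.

E = -2.16

For x ≠ 0 the bound state is ψ ∝ e^{−κ|x|}; integrating the TISE across the delta gives the cusp condition 2κ = 2mg/ℏ², so κ = 1.470.
Then E = −ℏ²κ²/(2m) = −mg²/(2ℏ²) = -2.161.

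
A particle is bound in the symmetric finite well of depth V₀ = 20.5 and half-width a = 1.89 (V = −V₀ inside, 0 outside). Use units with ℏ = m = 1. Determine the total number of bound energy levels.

The dimensionless depth is z₀ = a√(2mV₀)/ℏ = 1.89 × √(41.00) = 12.10.
A new bound state (alternating even/odd) appears each time z₀ passes a multiple of π/2, so N = ⌊2z₀/π⌋ + 1 = ⌊7.704⌋ + 1 = 8.

N = 8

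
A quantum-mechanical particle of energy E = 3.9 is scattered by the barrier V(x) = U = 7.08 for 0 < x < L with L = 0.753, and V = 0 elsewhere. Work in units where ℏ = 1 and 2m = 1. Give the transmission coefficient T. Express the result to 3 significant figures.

T = 0.237

E < U: inside the barrier ψ ∝ e^{±κx} with κ = √(2m(U − E))/ℏ = 1.783.
κL = 1.343, sinh(κL) = 1.784.
Matching ψ, ψ′ at both faces gives T = [1 + U² sinh²(κL) / (4E(U − E))]⁻¹ = 1/4.217 = 0.237.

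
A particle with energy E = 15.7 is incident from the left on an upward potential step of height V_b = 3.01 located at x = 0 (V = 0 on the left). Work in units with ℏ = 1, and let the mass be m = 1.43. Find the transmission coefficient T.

The wavenumbers are k₁ = √(2mE)/ℏ = 6.701 on the left and k₂ = √(2m(E − V_b))/ℏ = 6.024 on the right.
Matching ψ and ψ′ at x = 0 gives r = (k₁ − k₂)/(k₁ + k₂), so R = r² = 0.002826 and T = 1 − R = 0.9972.

T = 0.997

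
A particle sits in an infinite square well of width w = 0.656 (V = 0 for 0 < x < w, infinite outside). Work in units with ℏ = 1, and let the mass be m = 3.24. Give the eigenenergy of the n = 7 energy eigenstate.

The infinite-well eigenfunctions ψ_n = √(2/w) sin(nπx/w) vanish at both walls, giving E_n = n²π²ℏ²/(2mw²).
E_7 = 7² × π² / (2 × 3.24 × 0.656²) = 173.4.

E = 173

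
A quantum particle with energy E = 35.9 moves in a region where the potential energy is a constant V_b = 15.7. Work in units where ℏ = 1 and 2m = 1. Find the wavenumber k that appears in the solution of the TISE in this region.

k = 4.49

With E > V_b the solution is oscillatory, ψ ∝ e^{±ikx} with k = √(2m(E − V_b))/ℏ.
k = √(2 × 0.5 × 20.2) = 4.494.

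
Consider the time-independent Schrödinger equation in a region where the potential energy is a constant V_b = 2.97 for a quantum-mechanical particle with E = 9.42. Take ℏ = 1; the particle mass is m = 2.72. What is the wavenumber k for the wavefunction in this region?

k = 5.92

With E > V_b the solution is oscillatory, ψ ∝ e^{±ikx} with k = √(2m(E − V_b))/ℏ.
k = √(2 × 2.72 × 6.45) = 5.924.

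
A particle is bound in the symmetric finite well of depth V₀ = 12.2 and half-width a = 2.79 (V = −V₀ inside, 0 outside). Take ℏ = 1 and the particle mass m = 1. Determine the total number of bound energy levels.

Define the well-strength parameter z₀ = (a/ℏ)√(2mV₀) = 2.79 × √(2·1·12.2) = 13.78.
A new bound state (alternating even/odd) appears each time z₀ passes a multiple of π/2, so N = ⌊2z₀/π⌋ + 1 = ⌊8.774⌋ + 1 = 9.

N = 9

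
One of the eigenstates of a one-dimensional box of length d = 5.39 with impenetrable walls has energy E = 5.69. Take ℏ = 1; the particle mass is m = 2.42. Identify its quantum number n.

For an infinite well E_n = n²π²ℏ²/(2md²), so n = (d/πℏ)√(2mE).
n = (5.39/π) × √(2 × 2.42 × 5.69) = 9.004 → n = 9.

n = 9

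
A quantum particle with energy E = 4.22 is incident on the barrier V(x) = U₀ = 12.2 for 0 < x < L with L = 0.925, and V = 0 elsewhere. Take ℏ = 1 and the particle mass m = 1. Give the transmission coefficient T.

Since E < U₀ the interior solution is evanescent with decay constant κ = √(2m(U₀ − E))/ℏ = 3.995.
κL = 3.695, sinh(κL) = 20.12.
Matching ψ, ψ′ at both faces gives T = [1 + U₀² sinh²(κL) / (4E(U₀ − E))]⁻¹ = 1/448.2 = 0.00223.

T = 0.00223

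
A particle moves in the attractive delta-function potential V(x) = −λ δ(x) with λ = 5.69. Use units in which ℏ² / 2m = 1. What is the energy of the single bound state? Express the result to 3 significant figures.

E = -8.09

For x ≠ 0 the bound state is ψ ∝ e^{−κ|x|}; integrating the TISE across the delta gives the cusp condition 2κ = 2mλ/ℏ², so κ = 2.845.
Then E = −ℏ²κ²/(2m) = −mλ²/(2ℏ²) = -8.094.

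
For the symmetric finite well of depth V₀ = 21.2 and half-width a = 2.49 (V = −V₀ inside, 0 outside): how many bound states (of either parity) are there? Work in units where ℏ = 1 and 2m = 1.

The dimensionless depth is z₀ = a√(2mV₀)/ℏ = 2.49 × √(21.20) = 11.46.
A new bound state (alternating even/odd) appears each time z₀ passes a multiple of π/2, so N = ⌊2z₀/π⌋ + 1 = ⌊7.299⌋ + 1 = 8.

N = 8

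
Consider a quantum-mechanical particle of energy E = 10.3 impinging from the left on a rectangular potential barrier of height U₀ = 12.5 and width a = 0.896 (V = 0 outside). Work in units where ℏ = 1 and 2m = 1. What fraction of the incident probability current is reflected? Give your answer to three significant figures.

R = 0.842

Since E < U₀ the interior solution is evanescent with decay constant κ = √(2m(U₀ − E))/ℏ = 1.483.
κa = 1.329, sinh(κa) = 1.756.
The exact tunnelling result is T⁻¹ = 1 + U₀² sinh²(κa) / [4E(U₀ − E)] = 6.317, so T = 0.158.
R = 1 − T = 0.842.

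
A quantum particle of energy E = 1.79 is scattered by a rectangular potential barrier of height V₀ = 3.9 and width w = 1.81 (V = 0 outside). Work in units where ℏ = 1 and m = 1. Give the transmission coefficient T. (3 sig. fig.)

T = 0.00234

Since E < V₀ the interior solution is evanescent with decay constant κ = √(2m(V₀ − E))/ℏ = 2.054.
κw = 3.718, sinh(κw) = 20.58.
Matching ψ, ψ′ at both faces gives T = [1 + V₀² sinh²(κw) / (4E(V₀ − E))]⁻¹ = 1/427.5 = 0.00234.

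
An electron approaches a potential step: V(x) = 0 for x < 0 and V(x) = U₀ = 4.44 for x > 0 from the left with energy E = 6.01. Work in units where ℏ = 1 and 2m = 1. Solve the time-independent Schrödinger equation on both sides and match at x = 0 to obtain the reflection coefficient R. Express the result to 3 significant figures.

The wavenumbers are k₁ = √(2mE)/ℏ = 2.452 on the left and k₂ = √(2m(E − U₀))/ℏ = 1.253 on the right.
Matching ψ and ψ′ at x = 0 gives r = (k₁ − k₂)/(k₁ + k₂), so R = r² = 0.1047 and T = 1 − R = 0.8953.

R = 0.105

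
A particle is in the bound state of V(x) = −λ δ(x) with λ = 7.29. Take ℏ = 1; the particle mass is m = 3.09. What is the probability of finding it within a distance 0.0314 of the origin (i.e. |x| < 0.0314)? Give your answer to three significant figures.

The normalised bound state is ψ = √κ e^{−κ|x|} with κ = mλ/ℏ² = 22.53.
P(|x| < d) = ∫_{−d}^{d} κ e^{−2κ|x|} dx = 1 − e^{−2κd} = 1 − e^{−1.415} = 0.7570.

P = 0.757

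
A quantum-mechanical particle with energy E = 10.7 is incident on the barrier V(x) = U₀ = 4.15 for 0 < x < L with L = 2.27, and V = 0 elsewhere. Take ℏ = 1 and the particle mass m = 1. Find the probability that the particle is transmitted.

T = 0.949

E > U₀: inside the barrier k₂ = √(2m(E − U₀))/ℏ = 3.619, k₂L = 8.216.
T = [1 + U₀² sin²(k₂L) / (4E(E − U₀))]⁻¹ = 1/1.054 = 0.949.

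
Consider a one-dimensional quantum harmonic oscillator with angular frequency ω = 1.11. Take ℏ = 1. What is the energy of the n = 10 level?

Using E_n = (n + ½)ℏω: E_10 = 10.5 × 1.11 = 11.66.

E = 11.7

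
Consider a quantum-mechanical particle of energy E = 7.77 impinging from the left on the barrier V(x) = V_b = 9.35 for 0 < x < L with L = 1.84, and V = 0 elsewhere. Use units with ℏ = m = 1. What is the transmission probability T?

T = 0.00324

E < V_b: inside the barrier ψ ∝ e^{±κx} with κ = √(2m(V_b − E))/ℏ = 1.778.
κL = 3.271, sinh(κL) = 13.15.
Matching ψ, ψ′ at both faces gives T = [1 + V_b² sinh²(κL) / (4E(V_b − E))]⁻¹ = 1/308.8 = 0.00324.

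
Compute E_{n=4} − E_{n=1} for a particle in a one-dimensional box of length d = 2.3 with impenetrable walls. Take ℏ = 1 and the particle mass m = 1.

E_n = n²π²ℏ²/(2md²), so ΔE = (4² − 1²) π²ℏ²/(2md²).
ΔE = 15 × π² / (2 × 1 × 2.3²) = 13.99.

ΔE = 14.0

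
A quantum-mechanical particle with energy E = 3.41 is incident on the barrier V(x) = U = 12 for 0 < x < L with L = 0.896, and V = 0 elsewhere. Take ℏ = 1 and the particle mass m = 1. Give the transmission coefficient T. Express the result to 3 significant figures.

T = 0.00193

E < U: inside the barrier ψ ∝ e^{±κx} with κ = √(2m(U − E))/ℏ = 4.145.
κL = 3.714, sinh(κL) = 20.49.
The exact tunnelling result is T⁻¹ = 1 + U² sinh²(κL) / [4E(U − E)] = 517.1, so T = 0.00193.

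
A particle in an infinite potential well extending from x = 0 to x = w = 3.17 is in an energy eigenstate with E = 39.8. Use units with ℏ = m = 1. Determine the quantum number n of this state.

For an infinite well E_n = n²π²ℏ²/(2mw²), so n = (w/πℏ)√(2mE).
n = (3.17/π) × √(2 × 1 × 39.8) = 9.003 → n = 9.

n = 9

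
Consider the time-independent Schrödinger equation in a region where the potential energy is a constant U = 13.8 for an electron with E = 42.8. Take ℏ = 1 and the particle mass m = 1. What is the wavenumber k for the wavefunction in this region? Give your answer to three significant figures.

With E > U the solution is oscillatory, ψ ∝ e^{±ikx} with k = √(2m(E − U))/ℏ.
k = √(2 × 1 × 29) = 7.616.

k = 7.62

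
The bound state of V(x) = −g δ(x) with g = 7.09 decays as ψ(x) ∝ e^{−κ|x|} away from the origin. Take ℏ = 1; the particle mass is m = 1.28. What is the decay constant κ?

κ = 9.08

Integrating the TISE across x = 0 gives the cusp condition ψ'(0⁺) − ψ'(0⁻) = −(2mg/ℏ²)ψ(0).
With ψ ∝ e^{−κ|x|} this yields −2κ = −2mg/ℏ², so κ = mg/ℏ² = 9.075.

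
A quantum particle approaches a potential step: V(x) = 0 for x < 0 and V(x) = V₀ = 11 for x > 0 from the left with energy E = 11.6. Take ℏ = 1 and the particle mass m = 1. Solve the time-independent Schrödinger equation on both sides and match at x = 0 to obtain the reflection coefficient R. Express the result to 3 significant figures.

The wavenumbers are k₁ = √(2mE)/ℏ = 4.817 on the left and k₂ = √(2m(E − V₀))/ℏ = 1.095 on the right.
Matching ψ and ψ′ at x = 0 gives r = (k₁ − k₂)/(k₁ + k₂), so R = r² = 0.3962 and T = 1 − R = 0.6038.

R = 0.396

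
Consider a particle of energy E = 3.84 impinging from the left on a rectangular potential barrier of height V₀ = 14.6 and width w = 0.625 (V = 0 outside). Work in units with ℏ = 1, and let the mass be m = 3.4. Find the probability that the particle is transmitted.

T = 0.0000705

E < V₀: inside the barrier ψ ∝ e^{±κx} with κ = √(2m(V₀ − E))/ℏ = 8.554.
κw = 5.346, sinh(κw) = 104.9.
Matching ψ, ψ′ at both faces gives T = [1 + V₀² sinh²(κw) / (4E(V₀ − E))]⁻¹ = 1/14190 = 0.0000705.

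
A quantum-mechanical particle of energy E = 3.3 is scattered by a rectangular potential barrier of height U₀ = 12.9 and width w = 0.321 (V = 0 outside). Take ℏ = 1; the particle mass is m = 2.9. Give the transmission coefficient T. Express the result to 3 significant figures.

E < U₀: inside the barrier ψ ∝ e^{±κx} with κ = √(2m(U₀ − E))/ℏ = 7.462.
κw = 2.395, sinh(κw) = 5.440.
Matching ψ, ψ′ at both faces gives T = [1 + U₀² sinh²(κw) / (4E(U₀ − E))]⁻¹ = 1/39.86 = 0.0251.

T = 0.0251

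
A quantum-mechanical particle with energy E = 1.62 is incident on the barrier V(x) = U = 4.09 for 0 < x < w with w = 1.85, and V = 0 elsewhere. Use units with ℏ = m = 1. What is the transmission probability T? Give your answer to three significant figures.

Since E < U the interior solution is evanescent with decay constant κ = √(2m(U − E))/ℏ = 2.223.
κw = 4.112, sinh(κw) = 30.52.
Matching ψ, ψ′ at both faces gives T = [1 + U² sinh²(κw) / (4E(U − E))]⁻¹ = 1/974.6 = 0.00103.

T = 0.00103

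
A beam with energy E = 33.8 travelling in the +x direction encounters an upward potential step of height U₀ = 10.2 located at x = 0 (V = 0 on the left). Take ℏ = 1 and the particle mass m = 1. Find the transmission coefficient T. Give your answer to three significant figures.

T = 0.992

The wavenumbers are k₁ = √(2mE)/ℏ = 8.222 on the left and k₂ = √(2m(E − U₀))/ℏ = 6.870 on the right.
Continuity of ψ and ψ′ at the step yields the reflection amplitude r = (k₁ − k₂)/(k₁ + k₂) = 0.08956; thus R = |r|² = 0.008022, T = 0.9920.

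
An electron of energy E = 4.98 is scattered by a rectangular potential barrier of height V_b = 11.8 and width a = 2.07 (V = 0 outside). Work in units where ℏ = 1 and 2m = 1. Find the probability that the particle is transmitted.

T = 0.0000787

E < V_b: inside the barrier ψ ∝ e^{±κx} with κ = √(2m(V_b − E))/ℏ = 2.612.
κa = 5.406, sinh(κa) = 111.3.
Matching ψ, ψ′ at both faces gives T = [1 + V_b² sinh²(κa) / (4E(V_b − E))]⁻¹ = 1/12710 = 0.0000787.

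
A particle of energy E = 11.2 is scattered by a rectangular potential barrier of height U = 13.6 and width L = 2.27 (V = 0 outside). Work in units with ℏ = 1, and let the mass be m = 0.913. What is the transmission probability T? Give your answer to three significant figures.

E < U: inside the barrier ψ ∝ e^{±κx} with κ = √(2m(U − E))/ℏ = 2.093.
κL = 4.752, sinh(κL) = 57.91.
Matching ψ, ψ′ at both faces gives T = [1 + U² sinh²(κL) / (4E(U − E))]⁻¹ = 1/5769 = 0.000173.

T = 0.000173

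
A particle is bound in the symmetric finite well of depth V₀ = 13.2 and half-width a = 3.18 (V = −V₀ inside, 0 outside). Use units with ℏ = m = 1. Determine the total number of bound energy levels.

N = 11

Define the well-strength parameter z₀ = (a/ℏ)√(2mV₀) = 3.18 × √(2·1·13.2) = 16.34.
The even/odd transcendental equations gain one root per π/2 in z₀, giving N = 1 + ⌊2z₀/π⌋ = 1 + ⌊10.40⌋ = 11.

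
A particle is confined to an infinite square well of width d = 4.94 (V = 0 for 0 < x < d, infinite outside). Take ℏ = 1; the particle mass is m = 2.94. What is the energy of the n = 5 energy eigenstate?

The infinite-well eigenfunctions ψ_n = √(2/d) sin(nπx/d) vanish at both walls, giving E_n = n²π²ℏ²/(2md²).
E_5 = 5² × π² / (2 × 2.94 × 4.94²) = 1.720.

E = 1.72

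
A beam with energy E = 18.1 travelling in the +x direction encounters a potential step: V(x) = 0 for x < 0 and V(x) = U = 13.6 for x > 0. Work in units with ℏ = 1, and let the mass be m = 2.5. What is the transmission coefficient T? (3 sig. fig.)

T = 0.888

The wavenumbers are k₁ = √(2mE)/ℏ = 9.513 on the left and k₂ = √(2m(E − U))/ℏ = 4.743 on the right.
Matching ψ and ψ′ at x = 0 gives r = (k₁ − k₂)/(k₁ + k₂), so R = r² = 0.1119 and T = 1 − R = 0.8881.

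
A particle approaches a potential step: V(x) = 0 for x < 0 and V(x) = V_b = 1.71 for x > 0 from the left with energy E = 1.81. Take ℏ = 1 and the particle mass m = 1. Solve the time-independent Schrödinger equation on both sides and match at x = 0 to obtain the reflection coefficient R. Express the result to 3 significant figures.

R = 0.384

On each side the TISE gives plane waves with k = √(2m(E − V))/ℏ: k₁ = √(2·1·1.81) = 1.903, k₂ = √(2·1·0.1) = 0.4472.
Matching ψ and ψ′ at x = 0 gives r = (k₁ − k₂)/(k₁ + k₂), so R = r² = 0.3836 and T = 1 − R = 0.6164.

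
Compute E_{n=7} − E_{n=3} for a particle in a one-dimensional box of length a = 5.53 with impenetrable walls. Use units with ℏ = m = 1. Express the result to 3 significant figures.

ΔE = 6.45

E_n = n²π²ℏ²/(2ma²), so ΔE = (7² − 3²) π²ℏ²/(2ma²).
ΔE = 40 × π² / (2 × 1 × 5.53²) = 6.455.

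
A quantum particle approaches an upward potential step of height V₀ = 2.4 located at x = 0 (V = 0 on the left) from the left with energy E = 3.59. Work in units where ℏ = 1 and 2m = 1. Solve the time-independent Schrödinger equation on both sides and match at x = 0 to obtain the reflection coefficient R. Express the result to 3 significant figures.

R = 0.0725

The wavenumbers are k₁ = √(2mE)/ℏ = 1.895 on the left and k₂ = √(2m(E − V₀))/ℏ = 1.091 on the right.
Continuity of ψ and ψ′ at the step yields the reflection amplitude r = (k₁ − k₂)/(k₁ + k₂) = 0.2692; thus R = |r|² = 0.07249, T = 0.9275.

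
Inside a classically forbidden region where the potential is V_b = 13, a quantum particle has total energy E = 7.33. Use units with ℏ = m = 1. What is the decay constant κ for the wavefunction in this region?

κ = 3.37

Since E < V_b the TISE in this region is ψ'' = κ²ψ with κ = √(2m(V_b − E))/ℏ.
κ = √(2 × 1 × 5.67) = 3.367.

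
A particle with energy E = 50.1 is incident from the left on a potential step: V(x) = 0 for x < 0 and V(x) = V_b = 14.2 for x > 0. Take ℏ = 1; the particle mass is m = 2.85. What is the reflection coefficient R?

The wavenumbers are k₁ = √(2mE)/ℏ = 16.90 on the left and k₂ = √(2m(E − V_b))/ℏ = 14.30 on the right.
Continuity of ψ and ψ′ at the step yields the reflection amplitude r = (k₁ − k₂)/(k₁ + k₂) = 0.08313; thus R = |r|² = 0.006910, T = 0.9931.

R = 0.00691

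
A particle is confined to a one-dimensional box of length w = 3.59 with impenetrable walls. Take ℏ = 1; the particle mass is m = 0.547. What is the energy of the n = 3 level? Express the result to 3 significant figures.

The infinite-well eigenfunctions ψ_n = √(2/w) sin(nπx/w) vanish at both walls, giving E_n = n²π²ℏ²/(2mw²).
E_3 = 3² × π² / (2 × 0.547 × 3.59²) = 6.300.

E = 6.30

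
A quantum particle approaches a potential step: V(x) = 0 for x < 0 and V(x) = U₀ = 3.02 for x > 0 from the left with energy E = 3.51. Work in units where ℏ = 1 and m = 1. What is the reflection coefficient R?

The wavenumbers are k₁ = √(2mE)/ℏ = 2.650 on the left and k₂ = √(2m(E − U₀))/ℏ = 0.9899 on the right.
Continuity of ψ and ψ′ at the step yields the reflection amplitude r = (k₁ − k₂)/(k₁ + k₂) = 0.4560; thus R = |r|² = 0.2079, T = 0.7921.

R = 0.208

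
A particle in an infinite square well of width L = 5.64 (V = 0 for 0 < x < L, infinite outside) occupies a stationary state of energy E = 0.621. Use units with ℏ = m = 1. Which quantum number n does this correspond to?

n = 2

For an infinite well E_n = n²π²ℏ²/(2mL²), so n = (L/πℏ)√(2mE).
n = (5.64/π) × √(2 × 1 × 0.621) = 2.001 → n = 2.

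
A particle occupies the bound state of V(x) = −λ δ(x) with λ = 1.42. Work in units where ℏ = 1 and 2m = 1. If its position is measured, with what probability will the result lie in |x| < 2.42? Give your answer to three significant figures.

P = 0.968

The normalised bound state is ψ = √κ e^{−κ|x|} with κ = mλ/ℏ² = 0.7100.
P(|x| < d) = ∫_{−d}^{d} κ e^{−2κ|x|} dx = 1 − e^{−2κd} = 1 − e^{−3.436} = 0.9678.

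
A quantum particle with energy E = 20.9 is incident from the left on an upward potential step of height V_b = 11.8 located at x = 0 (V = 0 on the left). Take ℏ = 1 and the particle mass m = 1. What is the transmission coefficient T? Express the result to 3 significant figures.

T = 0.958

The wavenumbers are k₁ = √(2mE)/ℏ = 6.465 on the left and k₂ = √(2m(E − V_b))/ℏ = 4.266 on the right.
Matching ψ and ψ′ at x = 0 gives r = (k₁ − k₂)/(k₁ + k₂), so R = r² = 0.04199 and T = 1 − R = 0.9580.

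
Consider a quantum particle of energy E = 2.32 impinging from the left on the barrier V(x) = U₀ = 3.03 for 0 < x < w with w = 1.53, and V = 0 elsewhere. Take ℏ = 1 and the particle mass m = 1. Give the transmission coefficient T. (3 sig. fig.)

Since E < U₀ the interior solution is evanescent with decay constant κ = √(2m(U₀ − E))/ℏ = 1.192.
κw = 1.823, sinh(κw) = 3.015.
The exact tunnelling result is T⁻¹ = 1 + U₀² sinh²(κw) / [4E(U₀ − E)] = 13.67, so T = 0.0732.

T = 0.0732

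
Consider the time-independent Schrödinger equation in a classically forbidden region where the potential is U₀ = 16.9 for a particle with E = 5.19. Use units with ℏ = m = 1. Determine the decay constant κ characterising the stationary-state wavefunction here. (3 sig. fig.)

Since E < U₀ the TISE in this region is ψ'' = κ²ψ with κ = √(2m(U₀ − E))/ℏ.
κ = √(2 × 1 × 11.71) = 4.839.

κ = 4.84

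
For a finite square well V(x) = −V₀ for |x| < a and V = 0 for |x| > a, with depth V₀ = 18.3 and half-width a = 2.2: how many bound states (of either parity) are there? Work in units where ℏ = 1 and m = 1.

N = 9

Define the well-strength parameter z₀ = (a/ℏ)√(2mV₀) = 2.2 × √(2·1·18.3) = 13.31.
A new bound state (alternating even/odd) appears each time z₀ passes a multiple of π/2, so N = ⌊2z₀/π⌋ + 1 = ⌊8.473⌋ + 1 = 9.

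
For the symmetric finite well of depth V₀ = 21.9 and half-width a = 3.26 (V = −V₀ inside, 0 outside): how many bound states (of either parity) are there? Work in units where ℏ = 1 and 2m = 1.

N = 10

The dimensionless depth is z₀ = a√(2mV₀)/ℏ = 3.26 × √(21.90) = 15.26.
A new bound state (alternating even/odd) appears each time z₀ passes a multiple of π/2, so N = ⌊2z₀/π⌋ + 1 = ⌊9.712⌋ + 1 = 10.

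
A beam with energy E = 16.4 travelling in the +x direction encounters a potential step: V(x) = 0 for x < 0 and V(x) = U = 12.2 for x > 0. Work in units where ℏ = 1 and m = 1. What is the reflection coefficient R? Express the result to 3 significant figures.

On each side the TISE gives plane waves with k = √(2m(E − V))/ℏ: k₁ = √(2·1·16.4) = 5.727, k₂ = √(2·1·4.2) = 2.898.
Continuity of ψ and ψ′ at the step yields the reflection amplitude r = (k₁ − k₂)/(k₁ + k₂) = 0.3280; thus R = |r|² = 0.1076, T = 0.8924.

R = 0.108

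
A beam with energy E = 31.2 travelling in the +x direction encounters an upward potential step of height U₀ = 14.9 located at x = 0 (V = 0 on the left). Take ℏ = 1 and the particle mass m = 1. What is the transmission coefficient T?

The wavenumbers are k₁ = √(2mE)/ℏ = 7.899 on the left and k₂ = √(2m(E − U₀))/ℏ = 5.710 on the right.
Continuity of ψ and ψ′ at the step yields the reflection amplitude r = (k₁ − k₂)/(k₁ + k₂) = 0.1609; thus R = |r|² = 0.02589, T = 0.9741.

T = 0.974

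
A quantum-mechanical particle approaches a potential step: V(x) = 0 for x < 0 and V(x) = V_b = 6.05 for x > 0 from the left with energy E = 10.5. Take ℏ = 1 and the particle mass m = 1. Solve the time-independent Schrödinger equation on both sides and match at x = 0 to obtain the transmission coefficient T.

The wavenumbers are k₁ = √(2mE)/ℏ = 4.583 on the left and k₂ = √(2m(E − V_b))/ℏ = 2.983 on the right.
Continuity of ψ and ψ′ at the step yields the reflection amplitude r = (k₁ − k₂)/(k₁ + k₂) = 0.2114; thus R = |r|² = 0.04468, T = 0.9553.

T = 0.955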